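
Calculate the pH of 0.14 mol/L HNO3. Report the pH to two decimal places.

HNO3 is a strong acid and dissociates completely, so [H+] = 0.14 M.
pH = -log(0.14) = 0.85

pH = 0.85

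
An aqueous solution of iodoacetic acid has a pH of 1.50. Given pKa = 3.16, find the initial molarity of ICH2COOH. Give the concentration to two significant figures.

[H+] = 10^(-1.50) = 3.16 × 10^-2 M = x
Ka = 10^(−3.16) = 6.92 × 10^-4
Ka = x²/(C₀ − x) ⇒ C₀ = x + x²/Ka
C₀ = 3.16 × 10^-2 + (3.16 × 10^-2)²/(6.92 × 10^-4) = 1.47 M

C₀ = 1.5 M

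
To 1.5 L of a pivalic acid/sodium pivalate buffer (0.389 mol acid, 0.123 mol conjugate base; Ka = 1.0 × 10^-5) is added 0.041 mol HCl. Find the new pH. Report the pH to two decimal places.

pH = 4.28

Added H+ converts (CH3)3CCOO- to (CH3)3CCOOH: (CH3)3CCOOH → 0.43 mol, (CH3)3CCOO- → 0.082 mol.
pKa = −log(1.0 × 10^-5) = 5.000
pH = pKa + log(n_(CH3)3CCOO-/n_(CH3)3CCOOH) = 5.000 + log(0.082/0.43) = 5.000 + (-0.720)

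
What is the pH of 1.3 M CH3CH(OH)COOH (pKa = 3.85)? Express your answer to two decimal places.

CH3CH(OH)COOH ⇌ CH3CH(OH)COO- + H+
Ka = 10^(−3.85) = 1.41 × 10^-4
Ka = [H+]²/(1.3 − [H+]) = 1.41 × 10^-4
Assume [H+] ≪ 1.3: [H+] ≈ √(1.41 × 10^-4 × 1.3) = 1.35 × 10^-2 M
Check: 1% ionized — well under 5%, approximation valid.
pH = −log(1.35 × 10^-2) = 1.87

pH = 1.87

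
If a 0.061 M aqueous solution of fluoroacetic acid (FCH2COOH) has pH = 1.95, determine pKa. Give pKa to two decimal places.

[H+] = 10^(-1.95) = 1.12 × 10^-2 M
At equilibrium [HA] = 0.061 − 1.12 × 10^-2 = 4.98 × 10^-2 M
Ka = [H+][A-]/[HA] = (1.12 × 10^-2)² / 4.98 × 10^-2 = 2.52 × 10^-3
pKa = -log(2.52 × 10^-3) = 2.60

pKa = 2.60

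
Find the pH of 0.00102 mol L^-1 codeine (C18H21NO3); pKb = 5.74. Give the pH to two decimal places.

C18H21NO3 + H2O ⇌ C18H22NO3+ + OH-
Kb = 10^(−5.74) = 1.82 × 10^-6
From the ICE table, Kb = x²/(0.00102 − x) = 1.82 × 10^-6.
Neglecting x in the denominator: x = √(1.82 × 10^-6 × 0.00102) = 4.31 × 10^-5 M
(x/C₀ = 4.2% < 5%, so the approximation holds.)
pOH = 4.37, so pH = 14.00 − pOH = 9.63

pH = 9.63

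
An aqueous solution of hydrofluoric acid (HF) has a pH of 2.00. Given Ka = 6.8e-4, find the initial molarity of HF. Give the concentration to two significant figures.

[H+] = 10^(-2.00) = 1.00 × 10^-2 M = x
Ka = x²/(C₀ − x) ⇒ C₀ = x + x²/Ka
C₀ = 1.00 × 10^-2 + (1.00 × 10^-2)²/(6.8 × 10^-4) = 1.57 × 10^-1 M

C₀ = 1.6 × 10^-1 M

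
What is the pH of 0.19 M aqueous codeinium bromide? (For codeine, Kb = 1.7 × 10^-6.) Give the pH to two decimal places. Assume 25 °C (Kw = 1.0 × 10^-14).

C18H22NO3+ is the conjugate acid of the weak base C18H21NO3.
Ka = Kw/Kb = 1.0×10^-14 / 1.7 × 10^-6 = 5.88 × 10^-9
Ka = [H+]²/(0.19 − [H+]) = 5.88 × 10^-9
Since Ka ≪ C₀, [H+] ≈ √(Ka·C₀) = 3.34 × 10^-5 M.
Check: 0.018% ionized — well under 5%, approximation valid.
pH = −log(3.34 × 10^-5) = 4.48

pH = 4.48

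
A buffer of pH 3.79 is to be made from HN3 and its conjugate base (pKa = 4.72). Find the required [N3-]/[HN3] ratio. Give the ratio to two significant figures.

pH = pKa + log(r) ⇒ log(r) = 3.79 − 4.72 = -0.93
r = [N3-]/[HN3] = 10^(-0.93) = 0.117

ratio = 0.12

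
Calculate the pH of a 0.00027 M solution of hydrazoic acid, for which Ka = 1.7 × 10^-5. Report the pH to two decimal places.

HN3 ⇌ N3- + H+
Let x = [H+] at equilibrium. Ka = x²/(0.00027 − x).
x is not negligible relative to C₀; solve x² + 1.7e-05·x − 4.59e-09 = 0.
x = (−Ka + √(Ka² + 4·Ka·C₀))/2 = 5.98 × 10^-5 M
pH = −log(5.98 × 10^-5) = 4.22

pH = 4.22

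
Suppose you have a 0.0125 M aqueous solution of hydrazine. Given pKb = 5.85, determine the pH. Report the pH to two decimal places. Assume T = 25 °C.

N2H4 + H2O ⇌ N2H5+ + OH-
Kb = 10^(−5.85) = 1.41 × 10^-6
Let x = [OH-] at equilibrium. Kb = x²/(0.0125 − x).
Since Kb ≪ C₀, x ≈ √(Kb·C₀) = 1.33 × 10^-4 M.
(x/C₀ = 1.1% < 5%, so the approximation holds.)
pOH = −log(1.33 × 10^-4) = 3.88; pH = 14.00 − 3.88 = 10.12

pH = 10.12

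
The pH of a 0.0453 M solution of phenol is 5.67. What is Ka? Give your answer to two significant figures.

[H+] = 10^(-5.67) = 2.14 × 10^-6 M
At equilibrium [HA] = 0.0453 − 2.14 × 10^-6 = 4.53 × 10^-2 M
Ka = [H+][A-]/[HA] = (2.14 × 10^-6)² / 4.53 × 10^-2 = 1.0 × 10^-10

Ka = 1.0 × 10^-10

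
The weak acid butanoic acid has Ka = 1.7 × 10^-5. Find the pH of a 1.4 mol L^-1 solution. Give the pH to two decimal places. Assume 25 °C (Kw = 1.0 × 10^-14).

CH3(CH2)2COOH ⇌ CH3(CH2)2COO- + H+
Let x = [H+] at equilibrium. Ka = x²/(1.4 − x).
Neglecting x in the denominator: x = √(1.7 × 10^-5 × 1.4) = 4.88 × 10^-3 M
(x/C₀ = 0.35% < 5%, so the approximation holds.)
pH = −log(4.88 × 10^-3) = 2.31

pH = 2.31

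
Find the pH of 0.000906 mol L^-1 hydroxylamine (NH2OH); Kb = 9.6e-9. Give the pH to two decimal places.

pH = 8.47

NH2OH + H2O ⇌ NH3OH+ + OH-
Kb = x²/(0.000906 − x) = 9.6 × 10^-9
Since Kb ≪ C₀, x ≈ √(Kb·C₀) = 2.95 × 10^-6 M.
pOH = −log(2.95 × 10^-6) = 5.53; pH = 14.00 − 5.53 = 8.47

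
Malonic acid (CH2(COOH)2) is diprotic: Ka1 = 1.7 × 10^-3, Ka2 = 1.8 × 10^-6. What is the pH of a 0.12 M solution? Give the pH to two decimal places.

pH = 1.87

Since Ka1 ≫ Ka2, the first ionization dominates [H+].
Ka1 = x²/(0.12 − x) = 1.7 × 10^-3
Solving the quadratic: x = (−Ka1 + √(Ka1² + 4·Ka1·C₀))/2 = 1.35 × 10^-2 M
pH = −log(1.35 × 10^-2) = 1.87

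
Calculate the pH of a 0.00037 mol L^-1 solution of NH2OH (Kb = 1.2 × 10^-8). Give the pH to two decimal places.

pH = 8.32

NH2OH + H2O ⇌ NH3OH+ + OH-
Kb = [OH-]²/(0.00037 − [OH-]) = 1.2 × 10^-8
Neglecting [OH-] in the denominator: [OH-] = √(1.2 × 10^-8 × 0.00037) = 2.11 × 10^-6 M
([OH-]/C₀ = 0.57% < 5%, so the approximation holds.)
pOH = 5.68, so pH = 14.00 − pOH = 8.32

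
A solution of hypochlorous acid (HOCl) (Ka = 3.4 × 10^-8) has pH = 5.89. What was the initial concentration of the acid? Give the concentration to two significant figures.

C₀ = 5.0 × 10^-5 M

[H+] = 10^(-5.89) = 1.29 × 10^-6 M = x
Ka = x²/(C₀ − x) ⇒ C₀ = x + x²/Ka
C₀ = 1.29 × 10^-6 + (1.29 × 10^-6)²/(3.4 × 10^-8) = 5.02 × 10^-5 M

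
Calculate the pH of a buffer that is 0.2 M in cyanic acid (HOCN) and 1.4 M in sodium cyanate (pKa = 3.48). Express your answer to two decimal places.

pH = pKa + log([A⁻]/[HA]) = 3.48 + log(1.4/0.2)
pH = 3.48 + (+0.845) = 4.33

pH = 4.33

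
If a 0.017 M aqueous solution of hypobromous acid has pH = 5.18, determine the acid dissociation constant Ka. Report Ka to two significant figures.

[H+] = 10^(-5.18) = 6.61 × 10^-6 M
At equilibrium [HA] = 0.017 − 6.61 × 10^-6 = 1.70 × 10^-2 M
Ka = [H+][A-]/[HA] = (6.61 × 10^-6)² / 1.70 × 10^-2 = 2.6 × 10^-9

Ka = 2.6 × 10^-9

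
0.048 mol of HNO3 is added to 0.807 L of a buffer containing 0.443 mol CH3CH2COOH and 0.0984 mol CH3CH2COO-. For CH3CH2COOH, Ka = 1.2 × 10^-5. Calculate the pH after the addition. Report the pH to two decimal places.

pH = 3.93

After neutralization: n(CH3CH2COOH) = 0.491 mol, n(CH3CH2COO-) = 0.0504 mol.
pKa = −log(1.2 × 10^-5) = 4.921
Henderson–Hasselbalch with mole ratio 0.0504/0.491: pH = 4.921 + (-0.989)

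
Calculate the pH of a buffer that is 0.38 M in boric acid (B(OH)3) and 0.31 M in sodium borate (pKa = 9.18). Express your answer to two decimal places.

pH = 9.09

Using pH = pKa + log([base]/[acid]) with [base]/[acid] = 0.31/0.38:
pH = 9.18 + (-0.088) = 9.09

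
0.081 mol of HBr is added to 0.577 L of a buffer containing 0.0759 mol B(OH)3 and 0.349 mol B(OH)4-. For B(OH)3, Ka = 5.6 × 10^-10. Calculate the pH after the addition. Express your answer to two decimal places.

Added H+ converts B(OH)4- to B(OH)3: B(OH)3 → 0.157 mol, B(OH)4- → 0.268 mol.
pKa = −log(5.6 × 10^-10) = 9.252
Henderson–Hasselbalch with mole ratio 0.268/0.157: pH = 9.252 + (+0.232)

pH = 9.48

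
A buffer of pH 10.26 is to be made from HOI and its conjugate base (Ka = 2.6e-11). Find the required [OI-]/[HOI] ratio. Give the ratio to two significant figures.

pKa = -log(2.6 × 10^-11) = 10.585
pH = pKa + log(r) ⇒ log(r) = 10.26 − 10.585 = -0.325
r = [OI-]/[HOI] = 10^(-0.325) = 0.473

ratio = 0.47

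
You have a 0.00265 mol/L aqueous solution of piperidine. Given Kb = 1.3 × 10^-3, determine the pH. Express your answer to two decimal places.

pH = 11.12

C5H10NH + H2O ⇌ C5H10NH2+ + OH-
From the ICE table, Kb = [OH-]²/(0.00265 − [OH-]) = 1.3 × 10^-3.
[OH-] is not negligible relative to C₀; solve [OH-]² + 0.0013·[OH-] − 3.45e-06 = 0.
[OH-] = (−Kb + √(Kb² + 4·Kb·C₀))/2 = 1.32 × 10^-3 M
pOH = 2.88, so pH = 14.00 − pOH = 11.12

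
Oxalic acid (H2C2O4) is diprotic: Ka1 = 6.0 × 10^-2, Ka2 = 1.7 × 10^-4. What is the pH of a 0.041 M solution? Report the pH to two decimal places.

Ka1 ≫ Ka2, so treat the first dissociation as the only significant source of H+.
Ka1 = x²/(0.041 − x) = 6.0 × 10^-2
Solving the quadratic: x = (−Ka1 + √(Ka1² + 4·Ka1·C₀))/2 = 2.80 × 10^-2 M
pH = −log(2.80 × 10^-2) = 1.55

pH = 1.55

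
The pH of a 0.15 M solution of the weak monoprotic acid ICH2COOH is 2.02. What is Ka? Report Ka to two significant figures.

[H+] = 10^(-2.02) = 9.55 × 10^-3 M
At equilibrium [HA] = 0.15 − 9.55 × 10^-3 = 1.40 × 10^-1 M
Ka = [H+][A-]/[HA] = (9.55 × 10^-3)² / 1.40 × 10^-1 = 6.5 × 10^-4

Ka = 6.5 × 10^-4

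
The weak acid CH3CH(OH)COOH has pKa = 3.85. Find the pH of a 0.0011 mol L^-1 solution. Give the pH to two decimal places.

CH3CH(OH)COOH ⇌ CH3CH(OH)COO- + H+
Ka = 10^(−3.85) = 1.41 × 10^-4
From the ICE table, Ka = x²/(0.0011 − x) = 1.41 × 10^-4.
Here C₀/Ka ≈ 7.8, so the small-x approximation fails. Use the quadratic:
x = (−Ka + √(Ka² + 4·Ka·C₀))/2 = 3.30 × 10^-4 M
pH = −log[H+] = −log(3.30 × 10^-4) = 3.48

pH = 3.48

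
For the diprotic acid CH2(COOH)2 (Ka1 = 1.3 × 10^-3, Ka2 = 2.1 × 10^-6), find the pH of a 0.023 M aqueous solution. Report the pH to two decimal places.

pH = 2.31

Since Ka1 ≫ Ka2, the first ionization dominates [H+].
Ka1 = x²/(0.023 − x) = 1.3 × 10^-3
Solving the quadratic: x = (−Ka1 + √(Ka1² + 4·Ka1·C₀))/2 = 4.86 × 10^-3 M
pH = −log(4.86 × 10^-3) = 2.31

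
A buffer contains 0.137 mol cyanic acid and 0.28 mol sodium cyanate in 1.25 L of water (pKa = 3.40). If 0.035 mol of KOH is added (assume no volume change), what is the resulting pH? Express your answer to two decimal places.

pH = 3.89

OH- converts HOCN to OCN-: HOCN → 0.102 mol, OCN- → 0.315 mol.
Henderson–Hasselbalch with mole ratio 0.315/0.102: pH = 3.40 + (+0.490)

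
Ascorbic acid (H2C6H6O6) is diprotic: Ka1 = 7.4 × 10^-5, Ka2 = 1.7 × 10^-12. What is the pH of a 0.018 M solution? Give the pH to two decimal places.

Ka1 ≫ Ka2, so treat the first dissociation as the only significant source of H+.
Ka1 = x²/(0.018 − x) = 7.4 × 10^-5
Solving the quadratic: x = (−Ka1 + √(Ka1² + 4·Ka1·C₀))/2 = 1.12 × 10^-3 M
pH = −log(1.12 × 10^-3) = 2.95

pH = 2.95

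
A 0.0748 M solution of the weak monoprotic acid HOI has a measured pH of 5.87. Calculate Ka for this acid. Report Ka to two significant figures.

[H+] = 10^(-5.87) = 1.35 × 10^-6 M
At equilibrium [HA] = 0.0748 − 1.35 × 10^-6 = 7.48 × 10^-2 M
Ka = [H+][A-]/[HA] = (1.35 × 10^-6)² / 7.48 × 10^-2 = 2.4 × 10^-11

Ka = 2.4 × 10^-11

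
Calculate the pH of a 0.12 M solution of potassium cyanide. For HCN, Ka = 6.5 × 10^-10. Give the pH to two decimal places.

CN- is the conjugate base of the weak acid HCN.
Kb = Kw/Ka = 1.0×10^-14 / 6.5 × 10^-10 = 1.54 × 10^-5
Let x = [OH-] at equilibrium. Kb = x²/(0.12 − x).
Assume x ≪ 0.12: x ≈ √(1.54 × 10^-5 × 0.12) = 1.36 × 10^-3 M
Check: 1.1% ionized — well under 5%, approximation valid.
pOH = −log(1.36 × 10^-3) = 2.87; pH = 14.00 − 2.87 = 11.13

pH = 11.13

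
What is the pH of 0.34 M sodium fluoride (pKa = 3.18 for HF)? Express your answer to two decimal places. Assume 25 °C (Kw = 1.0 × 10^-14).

F- is the conjugate base of the weak acid HF.
Ka = 10^(−3.18) = 6.61 × 10^-4
Kb = Kw/Ka = 1.0×10^-14 / 6.61 × 10^-4 = 1.51 × 10^-11
Kb = x²/(0.34 − x) = 1.51 × 10^-11
Since Kb ≪ C₀, x ≈ √(Kb·C₀) = 2.27 × 10^-6 M.
(x/C₀ = 0.00067% < 5%, so the approximation holds.)
pOH = 5.64, so pH = 14.00 − pOH = 8.36

pH = 8.36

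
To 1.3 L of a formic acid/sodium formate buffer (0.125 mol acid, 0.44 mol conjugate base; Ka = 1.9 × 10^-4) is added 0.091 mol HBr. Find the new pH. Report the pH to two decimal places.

After neutralization: n(HCOOH) = 0.216 mol, n(HCOO-) = 0.349 mol.
pKa = −log(1.9 × 10^-4) = 3.721
pH = pKa + log([A⁻]/[HA]) = 3.721 + log(0.349/0.216) = 3.721 +0.208

pH = 3.93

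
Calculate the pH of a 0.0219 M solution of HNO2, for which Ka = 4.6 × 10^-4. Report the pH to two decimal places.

HNO2 ⇌ NO2- + H+
Ka = [H+]²/(0.0219 − [H+]) = 4.6 × 10^-4
The 5% rule fails; solving [H+]² + Ka·[H+] − Ka·C₀ = 0 exactly:
[H+] = [−0.00046 + √(0.00046² + 4.03e-05)]/2 = 2.95 × 10^-3 M
pH = −log(2.95 × 10^-3) = 2.53

pH = 2.53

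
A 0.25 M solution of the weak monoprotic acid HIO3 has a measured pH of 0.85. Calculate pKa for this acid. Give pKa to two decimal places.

[H+] = 10^(-0.85) = 1.41 × 10^-1 M
At equilibrium [HA] = 0.25 − 1.41 × 10^-1 = 1.09 × 10^-1 M
Ka = [H+][A-]/[HA] = (1.41 × 10^-1)² / 1.09 × 10^-1 = 1.82 × 10^-1
pKa = -log(1.82 × 10^-1) = 0.74

pKa = 0.74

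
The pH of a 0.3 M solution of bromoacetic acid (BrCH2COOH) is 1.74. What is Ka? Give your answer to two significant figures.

[H+] = 10^(-1.74) = 1.82 × 10^-2 M
At equilibrium [HA] = 0.3 − 1.82 × 10^-2 = 2.82 × 10^-1 M
Ka = [H+][A-]/[HA] = (1.82 × 10^-2)² / 2.82 × 10^-1 = 1.2 × 10^-3

Ka = 1.2 × 10^-3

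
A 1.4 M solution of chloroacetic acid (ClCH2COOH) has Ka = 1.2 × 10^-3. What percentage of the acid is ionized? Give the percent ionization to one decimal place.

2.9%

ClCH2COOH ⇌ ClCH2COO- + H+; let x = [H+] at equilibrium.
x ≈ √(Ka·C₀) = √(1.2 × 10^-3 × 1.4) = 4.10 × 10^-2 M
Fraction ionized = 4.10 × 10^-2 / 1.4 = 0.0293 → 2.9%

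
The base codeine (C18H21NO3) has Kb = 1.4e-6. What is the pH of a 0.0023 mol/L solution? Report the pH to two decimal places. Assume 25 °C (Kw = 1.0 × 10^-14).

pH = 9.75

C18H21NO3 + H2O ⇌ C18H22NO3+ + OH-
Kb = [OH-]²/(0.0023 − [OH-]) = 1.4 × 10^-6
Since Kb ≪ C₀, [OH-] ≈ √(Kb·C₀) = 5.67 × 10^-5 M.
([OH-]/C₀ = 2.5% < 5%, so the approximation holds.)
pOH = 4.25, so pH = 14.00 − pOH = 9.75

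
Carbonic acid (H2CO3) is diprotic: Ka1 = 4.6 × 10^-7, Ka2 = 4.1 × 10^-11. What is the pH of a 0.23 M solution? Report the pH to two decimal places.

pH = 3.49

Since Ka1 ≫ Ka2, the first ionization dominates [H+].
Ka1 = x²/(0.23 − x) = 4.6 × 10^-7
x ≈ √(4.6 × 10^-7 × 0.23) = 3.25 × 10^-4 M
pH = −log(3.25 × 10^-4) = 3.49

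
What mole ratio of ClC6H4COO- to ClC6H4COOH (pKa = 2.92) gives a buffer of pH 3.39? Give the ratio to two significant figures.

pH = pKa + log(r) ⇒ log(r) = 3.39 − 2.92 = +0.47
r = [ClC6H4COO-]/[ClC6H4COOH] = 10^(+0.47) = 2.95

ratio = 3.0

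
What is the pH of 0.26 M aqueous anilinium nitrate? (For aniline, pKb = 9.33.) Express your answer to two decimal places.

C6H5NH3+ is the conjugate acid of the weak base C6H5NH2.
Kb = 10^(−9.33) = 4.68 × 10^-10
Ka = Kw/Kb = 1.0×10^-14 / 4.68 × 10^-10 = 2.14 × 10^-5
Ka = x²/(0.26 − x) = 2.14 × 10^-5
Neglecting x in the denominator: x = √(2.14 × 10^-5 × 0.26) = 2.36 × 10^-3 M
pH = −log[H+] = −log(2.36 × 10^-3) = 2.63

pH = 2.63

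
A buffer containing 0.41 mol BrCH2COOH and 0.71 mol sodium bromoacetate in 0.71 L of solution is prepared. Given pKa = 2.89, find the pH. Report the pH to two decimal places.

Using pH = pKa + log([base]/[acid]) with [base]/[acid] = 0.71/0.41:
pH = 2.89 + (+0.238) = 3.13

pH = 3.13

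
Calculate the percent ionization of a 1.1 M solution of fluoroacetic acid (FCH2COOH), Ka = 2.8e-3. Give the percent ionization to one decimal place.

4.9%

FCH2COOH ⇌ FCH2COO- + H+; let x = [H+] at equilibrium.
Ka = x²/(C₀ − x); solving the quadratic gives x = 5.41 × 10^-2 M.
Fraction ionized = 5.41 × 10^-2 / 1.1 = 0.0492 → 4.9%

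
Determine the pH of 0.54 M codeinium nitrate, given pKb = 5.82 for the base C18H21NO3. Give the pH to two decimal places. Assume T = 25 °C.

pH = 4.22

C18H22NO3+ is the conjugate acid of the weak base C18H21NO3.
Kb = 10^(−5.82) = 1.51 × 10^-6
Ka = Kw/Kb = 1.0×10^-14 / 1.51 × 10^-6 = 6.62 × 10^-9
From the ICE table, Ka = [H+]²/(0.54 − [H+]) = 6.62 × 10^-9.
Neglecting [H+] in the denominator: [H+] = √(6.62 × 10^-9 × 0.54) = 5.98 × 10^-5 M
Check: 0.011% ionized — well under 5%, approximation valid.
pH = −log[H+] = −log(5.98 × 10^-5) = 4.22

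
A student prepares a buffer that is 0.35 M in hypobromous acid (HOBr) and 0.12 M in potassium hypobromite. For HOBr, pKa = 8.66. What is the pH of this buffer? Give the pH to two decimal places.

pH = 8.20

Using pH = pKa + log([base]/[acid]) with [base]/[acid] = 0.12/0.35:
pH = 8.66 + (-0.465) = 8.20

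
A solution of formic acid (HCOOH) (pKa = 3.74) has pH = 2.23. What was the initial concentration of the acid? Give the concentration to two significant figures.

C₀ = 2.0 × 10^-1 M

[H+] = 10^(-2.23) = 5.89 × 10^-3 M = x
Ka = 10^(−3.74) = 1.82 × 10^-4
Ka = x²/(C₀ − x) ⇒ C₀ = x + x²/Ka
C₀ = 5.89 × 10^-3 + (5.89 × 10^-3)²/(1.82 × 10^-4) = 1.97 × 10^-1 M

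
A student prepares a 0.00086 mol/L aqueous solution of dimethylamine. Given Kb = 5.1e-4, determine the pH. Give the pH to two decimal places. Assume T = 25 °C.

pH = 10.66

(CH3)2NH + H2O ⇌ (CH3)2NH2+ + OH-
Kb = [OH-]²/(0.00086 − [OH-]) = 5.1 × 10^-4
Here C₀/Kb ≈ 1.69, so the small-[OH-] approximation fails. Use the quadratic:
[OH-] = (−Kb + √(Kb² + 4·Kb·C₀))/2 = 4.55 × 10^-4 M
pOH = 3.34, so pH = 14.00 − pOH = 10.66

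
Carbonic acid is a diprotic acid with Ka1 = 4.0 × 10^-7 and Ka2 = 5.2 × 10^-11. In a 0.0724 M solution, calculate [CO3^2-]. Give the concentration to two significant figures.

5.2 × 10^-11 M

First ionization gives [H+] ≈ [HCO3-] = 1.70 × 10^-4 M.
Second step: Ka2 = [H+][CO3^2-]/[HCO3-] ≈ [CO3^2-] (since [H+] ≈ [HCO3-]).
So [CO3^2-] ≈ Ka2.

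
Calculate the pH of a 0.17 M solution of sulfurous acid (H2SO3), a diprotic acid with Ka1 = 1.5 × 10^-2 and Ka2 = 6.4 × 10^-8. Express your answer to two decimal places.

Since Ka1 ≫ Ka2, the first ionization dominates [H+].
Ka1 = x²/(0.17 − x) = 1.5 × 10^-2
Solving the quadratic: x = (−Ka1 + √(Ka1² + 4·Ka1·C₀))/2 = 4.36 × 10^-2 M
pH = −log(4.36 × 10^-2) = 1.36

pH = 1.36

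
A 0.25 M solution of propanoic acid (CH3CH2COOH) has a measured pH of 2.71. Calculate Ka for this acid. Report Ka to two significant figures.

Ka = 1.5 × 10^-5

[H+] = 10^(-2.71) = 1.95 × 10^-3 M
At equilibrium [HA] = 0.25 − 1.95 × 10^-3 = 2.48 × 10^-1 M
Ka = [H+][A-]/[HA] = (1.95 × 10^-3)² / 2.48 × 10^-1 = 1.5 × 10^-5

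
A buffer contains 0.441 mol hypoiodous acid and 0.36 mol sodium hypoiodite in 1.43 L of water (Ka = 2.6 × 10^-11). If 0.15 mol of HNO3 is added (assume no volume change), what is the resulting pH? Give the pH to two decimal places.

pH = 10.14

Added H+ converts OI- to HOI: HOI → 0.591 mol, OI- → 0.21 mol.
pKa = −log(2.6 × 10^-11) = 10.585
pH = pKa + log([A⁻]/[HA]) = 10.585 + log(0.21/0.591) = 10.585 -0.449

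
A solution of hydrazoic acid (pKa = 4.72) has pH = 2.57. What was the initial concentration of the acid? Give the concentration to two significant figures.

C₀ = 3.8 × 10^-1 M

[H+] = 10^(-2.57) = 2.69 × 10^-3 M = x
Ka = 10^(−4.72) = 1.91 × 10^-5
Ka = x²/(C₀ − x) ⇒ C₀ = x + x²/Ka
C₀ = 2.69 × 10^-3 + (2.69 × 10^-3)²/(1.91 × 10^-5) = 3.82 × 10^-1 M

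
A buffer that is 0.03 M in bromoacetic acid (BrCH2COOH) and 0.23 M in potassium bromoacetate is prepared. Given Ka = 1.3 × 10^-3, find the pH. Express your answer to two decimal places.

pH = 3.77

pKa = −log(1.3 × 10^-3) = 2.886
pH = pKa + log([A⁻]/[HA]) = 2.886 + log(0.23/0.03)
pH = 2.886 + (+0.885) = 3.77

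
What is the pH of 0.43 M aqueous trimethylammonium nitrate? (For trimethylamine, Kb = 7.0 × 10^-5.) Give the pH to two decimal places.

(CH3)3NH+ is the conjugate acid of the weak base (CH3)3N.
Ka = Kw/Kb = 1.0×10^-14 / 7.0 × 10^-5 = 1.43 × 10^-10
Ka = [H+]²/(0.43 − [H+]) = 1.43 × 10^-10
Since Ka ≪ C₀, [H+] ≈ √(Ka·C₀) = 7.84 × 10^-6 M.
Check: 0.0018% ionized — well under 5%, approximation valid.
pH = −log[H+] = −log(7.84 × 10^-6) = 5.11

pH = 5.11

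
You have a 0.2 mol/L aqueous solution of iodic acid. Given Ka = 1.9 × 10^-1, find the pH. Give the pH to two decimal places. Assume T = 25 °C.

HIO3 ⇌ IO3- + H+
From the ICE table, Ka = x²/(0.2 − x) = 1.9 × 10^-1.
Here C₀/Ka ≈ 1.05, so the small-x approximation fails. Use the quadratic:
x = (−Ka + √(Ka² + 4·Ka·C₀))/2 = 1.22 × 10^-1 M
pH = −log[H+] = −log(1.22 × 10^-1) = 0.91

pH = 0.91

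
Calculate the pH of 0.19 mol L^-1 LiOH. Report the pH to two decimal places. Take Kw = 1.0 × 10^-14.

pH = 13.28

LiOH is a strong base; [OH-] = 0.19 M.
pOH = -log(0.19) = 0.72
pH = 14.00 - 0.72 = 13.28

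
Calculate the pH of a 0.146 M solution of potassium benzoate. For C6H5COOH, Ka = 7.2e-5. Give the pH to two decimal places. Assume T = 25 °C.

pH = 8.65

C6H5COO- is the conjugate base of the weak acid C6H5COOH.
Kb = Kw/Ka = 1.0×10^-14 / 7.2 × 10^-5 = 1.39 × 10^-10
Kb = [OH-]²/(0.146 − [OH-]) = 1.39 × 10^-10
Assume [OH-] ≪ 0.146: [OH-] ≈ √(1.39 × 10^-10 × 0.146) = 4.50 × 10^-6 M
Check: 0.0031% ionized — well under 5%, approximation valid.
pOH = −log(4.50 × 10^-6) = 5.35; pH = 14.00 − 5.35 = 8.65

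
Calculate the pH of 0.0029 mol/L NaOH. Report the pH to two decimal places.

pH = 11.46

NaOH is a strong base; [OH-] = 0.0029 M.
pOH = -log(0.0029) = 2.54
pH = 14.00 - 2.54 = 11.46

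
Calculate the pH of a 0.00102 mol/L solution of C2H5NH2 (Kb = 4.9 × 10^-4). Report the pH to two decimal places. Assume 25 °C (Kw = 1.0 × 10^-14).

pH = 10.70

C2H5NH2 + H2O ⇌ C2H5NH3+ + OH-
Kb = [OH-]²/(0.00102 − [OH-]) = 4.9 × 10^-4
[OH-] is not negligible relative to C₀; solve [OH-]² + 0.00049·[OH-] − 5e-07 = 0.
[OH-] = [−0.00049 + √(0.00049² + 2e-06)]/2 = 5.03 × 10^-4 M
pOH = −log(5.03 × 10^-4) = 3.30; pH = 14.00 − 3.30 = 10.70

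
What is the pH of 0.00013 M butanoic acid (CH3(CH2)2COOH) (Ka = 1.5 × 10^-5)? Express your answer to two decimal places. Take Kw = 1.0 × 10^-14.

CH3(CH2)2COOH ⇌ CH3(CH2)2COO- + H+
From the ICE table, Ka = x²/(0.00013 − x) = 1.5 × 10^-5.
Here C₀/Ka ≈ 8.67, so the small-x approximation fails. Use the quadratic:
x = (−Ka + √(Ka² + 4·Ka·C₀))/2 = 3.73 × 10^-5 M
pH = −log[H+] = −log(3.73 × 10^-5) = 4.43

pH = 4.43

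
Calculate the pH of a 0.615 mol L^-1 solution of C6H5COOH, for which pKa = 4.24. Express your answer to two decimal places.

C6H5COOH ⇌ C6H5COO- + H+
Ka = 10^(−4.24) = 5.75 × 10^-5
Ka = x²/(0.615 − x) = 5.75 × 10^-5
Since Ka ≪ C₀, x ≈ √(Ka·C₀) = 5.95 × 10^-3 M.
(x/C₀ = 0.97% < 5%, so the approximation holds.)
pH = −log(5.95 × 10^-3) = 2.23

pH = 2.23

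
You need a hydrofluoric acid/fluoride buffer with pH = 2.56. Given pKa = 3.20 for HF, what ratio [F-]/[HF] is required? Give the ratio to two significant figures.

ratio = 0.23

pH = pKa + log(r) ⇒ log(r) = 2.56 − 3.20 = -0.64
r = [F-]/[HF] = 10^(-0.64) = 0.229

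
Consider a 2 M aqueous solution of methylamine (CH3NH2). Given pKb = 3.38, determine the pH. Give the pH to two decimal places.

CH3NH2 + H2O ⇌ CH3NH3+ + OH-
Kb = 10^(−3.38) = 4.17 × 10^-4
Kb = x²/(2 − x) = 4.17 × 10^-4
Neglecting x in the denominator: x = √(4.17 × 10^-4 × 2) = 2.89 × 10^-2 M
pOH = 1.54, so pH = 14.00 − pOH = 12.46

pH = 12.46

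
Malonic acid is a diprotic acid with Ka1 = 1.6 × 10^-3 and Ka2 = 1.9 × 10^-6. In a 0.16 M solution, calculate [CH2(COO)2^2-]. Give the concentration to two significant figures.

First ionization gives [H+] ≈ [CH2(COOH)COO-] = 1.52 × 10^-2 M.
Second step: Ka2 = [H+][CH2(COO)2^2-]/[CH2(COOH)COO-] ≈ [CH2(COO)2^2-] (since [H+] ≈ [CH2(COOH)COO-]).
So [CH2(COO)2^2-] ≈ Ka2.

1.9 × 10^-6 M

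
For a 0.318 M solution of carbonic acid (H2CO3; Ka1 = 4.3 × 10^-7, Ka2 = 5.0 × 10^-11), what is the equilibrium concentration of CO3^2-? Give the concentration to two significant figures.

5.0 × 10^-11 M

First ionization gives [H+] ≈ [HCO3-] = 3.70 × 10^-4 M.
Second step: Ka2 = [H+][CO3^2-]/[HCO3-] ≈ [CO3^2-] (since [H+] ≈ [HCO3-]).
So [CO3^2-] ≈ Ka2.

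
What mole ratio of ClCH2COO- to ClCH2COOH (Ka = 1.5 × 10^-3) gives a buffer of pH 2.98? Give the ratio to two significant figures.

pKa = -log(1.5 × 10^-3) = 2.824
pH = pKa + log(r) ⇒ log(r) = 2.98 − 2.824 = +0.156
r = [ClCH2COO-]/[ClCH2COOH] = 10^(+0.156) = 1.43

ratio = 1.4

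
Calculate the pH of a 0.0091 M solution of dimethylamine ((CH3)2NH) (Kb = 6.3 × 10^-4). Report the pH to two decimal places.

(CH3)2NH + H2O ⇌ (CH3)2NH2+ + OH-
Kb = [OH-]²/(0.0091 − [OH-]) = 6.3 × 10^-4
Here C₀/Kb ≈ 14.4, so the small-[OH-] approximation fails. Use the quadratic:
[OH-] = [−0.00063 + √(0.00063² + 2.29e-05)]/2 = 2.10 × 10^-3 M
pOH = 2.68, so pH = 14.00 − pOH = 11.32

pH = 11.32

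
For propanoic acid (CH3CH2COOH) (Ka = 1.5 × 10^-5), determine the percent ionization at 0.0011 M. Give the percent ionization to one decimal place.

CH3CH2COOH ⇌ CH3CH2COO- + H+; let x = [H+] at equilibrium.
Solve x² + 1.5e-05x − 1.65e-08 = 0 → x = 1.21 × 10^-4 M
% ionization = x/C₀ × 100% = 1.21 × 10^-4/0.0011 × 100% = 11.0%

11.0%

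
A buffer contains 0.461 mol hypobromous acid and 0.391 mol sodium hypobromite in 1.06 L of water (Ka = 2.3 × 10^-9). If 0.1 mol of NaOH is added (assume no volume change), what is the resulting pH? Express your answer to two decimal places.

pH = 8.77

OH- converts HOBr to OBr-: HOBr → 0.361 mol, OBr- → 0.491 mol.
pKa = −log(2.3 × 10^-9) = 8.638
pH = pKa + log([A⁻]/[HA]) = 8.638 + log(0.491/0.361) = 8.638 +0.134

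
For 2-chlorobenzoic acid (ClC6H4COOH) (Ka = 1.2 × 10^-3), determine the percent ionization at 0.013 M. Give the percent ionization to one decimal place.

26.1%

ClC6H4COOH ⇌ ClC6H4COO- + H+; let x = [H+] at equilibrium.
Solve x² + 0.0012x − 1.56e-05 = 0 → x = 3.39 × 10^-3 M
Fraction ionized = 3.39 × 10^-3 / 0.013 = 0.2608 → 26.1%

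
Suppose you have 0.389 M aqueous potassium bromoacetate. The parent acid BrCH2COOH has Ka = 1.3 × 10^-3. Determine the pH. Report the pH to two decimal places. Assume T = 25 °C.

BrCH2COO- is the conjugate base of the weak acid BrCH2COOH.
Kb = Kw/Ka = 1.0×10^-14 / 1.3 × 10^-3 = 7.69 × 10^-12
From the ICE table, Kb = x²/(0.389 − x) = 7.69 × 10^-12.
Assume x ≪ 0.389: x ≈ √(7.69 × 10^-12 × 0.389) = 1.73 × 10^-6 M
pOH = 5.76, so pH = 14.00 − pOH = 8.24

pH = 8.24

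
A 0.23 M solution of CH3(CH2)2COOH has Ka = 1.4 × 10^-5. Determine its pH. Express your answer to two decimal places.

CH3(CH2)2COOH ⇌ CH3(CH2)2COO- + H+
Let x = [H+] at equilibrium. Ka = x²/(0.23 − x).
Assume x ≪ 0.23: x ≈ √(1.4 × 10^-5 × 0.23) = 1.79 × 10^-3 M
pH = −log[H+] = −log(1.79 × 10^-3) = 2.75

pH = 2.75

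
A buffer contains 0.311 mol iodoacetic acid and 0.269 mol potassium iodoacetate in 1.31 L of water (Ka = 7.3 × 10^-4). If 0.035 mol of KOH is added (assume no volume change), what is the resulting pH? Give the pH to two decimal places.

pH = 3.18

OH- converts ICH2COOH to ICH2COO-: ICH2COOH → 0.276 mol, ICH2COO- → 0.304 mol.
pKa = −log(7.3 × 10^-4) = 3.137
pH = pKa + log([A⁻]/[HA]) = 3.137 + log(0.304/0.276) = 3.137 +0.042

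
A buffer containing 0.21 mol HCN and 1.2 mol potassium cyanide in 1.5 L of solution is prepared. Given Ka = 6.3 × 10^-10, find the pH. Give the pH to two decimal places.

pKa = −log(6.3 × 10^-10) = 9.201
Using pH = pKa + log([base]/[acid]) with [base]/[acid] = 1.2/0.21:
pH = 9.201 + (+0.757) = 9.96

pH = 9.96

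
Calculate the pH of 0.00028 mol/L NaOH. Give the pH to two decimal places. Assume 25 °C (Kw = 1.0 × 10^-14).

pH = 10.45

NaOH is a strong base; [OH-] = 0.00028 M.
pOH = -log(0.00028) = 3.55
pH = 14.00 - 3.55 = 10.45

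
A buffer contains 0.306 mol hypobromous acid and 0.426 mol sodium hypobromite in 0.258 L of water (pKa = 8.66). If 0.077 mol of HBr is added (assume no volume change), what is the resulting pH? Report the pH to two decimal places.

After neutralization: n(HOBr) = 0.383 mol, n(OBr-) = 0.349 mol.
pH = pKa + log(n_OBr-/n_HOBr) = 8.66 + log(0.349/0.383) = 8.66 + (-0.040)

pH = 8.62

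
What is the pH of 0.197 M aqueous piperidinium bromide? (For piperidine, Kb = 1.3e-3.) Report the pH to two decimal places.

C5H10NH2+ is the conjugate acid of the weak base C5H10NH.
Ka = Kw/Kb = 1.0×10^-14 / 1.3 × 10^-3 = 7.69 × 10^-12
Ka = [H+]²/(0.197 − [H+]) = 7.69 × 10^-12
Assume [H+] ≪ 0.197: [H+] ≈ √(7.69 × 10^-12 × 0.197) = 1.23 × 10^-6 M
pH = −log(1.23 × 10^-6) = 5.91

pH = 5.91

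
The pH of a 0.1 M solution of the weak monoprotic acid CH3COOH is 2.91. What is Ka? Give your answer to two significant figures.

[H+] = 10^(-2.91) = 1.23 × 10^-3 M
At equilibrium [HA] = 0.1 − 1.23 × 10^-3 = 9.88 × 10^-2 M
Ka = [H+][A-]/[HA] = (1.23 × 10^-3)² / 9.88 × 10^-2 = 1.5 × 10^-5

Ka = 1.5 × 10^-5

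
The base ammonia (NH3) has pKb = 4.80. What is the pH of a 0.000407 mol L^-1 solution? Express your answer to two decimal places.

NH3 + H2O ⇌ NH4+ + OH-
Kb = 10^(−4.80) = 1.58 × 10^-5
From the ICE table, Kb = x²/(0.000407 − x) = 1.58 × 10^-5.
x is not negligible relative to C₀; solve x² + 1.58e-05·x − 6.43e-09 = 0.
x = [−1.58e-05 + √(1.58e-05² + 2.57e-08)]/2 = 7.27 × 10^-5 M
pOH = 4.14, so pH = 14.00 − pOH = 9.86

pH = 9.86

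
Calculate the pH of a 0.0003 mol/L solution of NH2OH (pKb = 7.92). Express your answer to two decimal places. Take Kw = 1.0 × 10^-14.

pH = 8.28

NH2OH + H2O ⇌ NH3OH+ + OH-
Kb = 10^(−7.92) = 1.20 × 10^-8
Kb = [OH-]²/(0.0003 − [OH-]) = 1.20 × 10^-8
Since Kb ≪ C₀, [OH-] ≈ √(Kb·C₀) = 1.90 × 10^-6 M.
pOH = −log(1.90 × 10^-6) = 5.72; pH = 14.00 − 5.72 = 8.28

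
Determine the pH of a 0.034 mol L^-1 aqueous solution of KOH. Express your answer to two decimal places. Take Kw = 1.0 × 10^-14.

KOH is a strong base; [OH-] = 0.034 M.
pOH = -log(0.034) = 1.47
pH = 14.00 - 1.47 = 12.53

pH = 12.53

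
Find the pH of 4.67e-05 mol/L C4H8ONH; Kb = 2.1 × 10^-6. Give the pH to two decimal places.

pH = 8.95

C4H8ONH + H2O ⇌ C4H8ONH2+ + OH-
From the ICE table, Kb = [OH-]²/(4.67e-05 − [OH-]) = 2.1 × 10^-6.
Here C₀/Kb ≈ 22.2, so the small-[OH-] approximation fails. Use the quadratic:
[OH-] = [−2.1e-06 + √(2.1e-06² + 3.92e-10)]/2 = 8.91 × 10^-6 M
pOH = −log(8.91 × 10^-6) = 5.05; pH = 14.00 − 5.05 = 8.95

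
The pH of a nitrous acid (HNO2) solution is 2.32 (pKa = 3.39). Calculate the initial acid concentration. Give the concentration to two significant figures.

C₀ = 6.1 × 10^-2 M

[H+] = 10^(-2.32) = 4.79 × 10^-3 M = x
Ka = 10^(−3.39) = 4.07 × 10^-4
Ka = x²/(C₀ − x) ⇒ C₀ = x + x²/Ka
C₀ = 4.79 × 10^-3 + (4.79 × 10^-3)²/(4.07 × 10^-4) = 6.12 × 10^-2 M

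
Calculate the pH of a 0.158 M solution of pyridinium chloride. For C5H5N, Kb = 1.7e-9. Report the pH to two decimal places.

C5H5NH+ is the conjugate acid of the weak base C5H5N.
Ka = Kw/Kb = 1.0×10^-14 / 1.7 × 10^-9 = 5.88 × 10^-6
From the ICE table, Ka = [H+]²/(0.158 − [H+]) = 5.88 × 10^-6.
Assume [H+] ≪ 0.158: [H+] ≈ √(5.88 × 10^-6 × 0.158) = 9.64 × 10^-4 M
([H+]/C₀ = 0.61% < 5%, so the approximation holds.)
pH = −log[H+] = −log(9.64 × 10^-4) = 3.02

pH = 3.02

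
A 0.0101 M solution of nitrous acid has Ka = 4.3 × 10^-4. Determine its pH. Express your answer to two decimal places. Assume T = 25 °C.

pH = 2.73

HNO2 ⇌ NO2- + H+
Ka = [H+]²/(0.0101 − [H+]) = 4.3 × 10^-4
The 5% rule fails; solving [H+]² + Ka·[H+] − Ka·C₀ = 0 exactly:
[H+] = [−0.00043 + √(0.00043² + 1.74e-05)]/2 = 1.88 × 10^-3 M
pH = −log[H+] = −log(1.88 × 10^-3) = 2.73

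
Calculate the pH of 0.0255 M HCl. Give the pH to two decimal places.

HCl is a strong acid and dissociates completely, so [H+] = 0.0255 M.
pH = -log(0.0255) = 1.59

pH = 1.59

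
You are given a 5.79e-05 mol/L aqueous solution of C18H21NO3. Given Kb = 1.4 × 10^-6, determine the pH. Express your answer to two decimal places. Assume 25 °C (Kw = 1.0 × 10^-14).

pH = 8.92

C18H21NO3 + H2O ⇌ C18H22NO3+ + OH-
Kb = x²/(5.79e-05 − x) = 1.4 × 10^-6
Here C₀/Kb ≈ 41.4, so the small-x approximation fails. Use the quadratic:
x = [−1.4e-06 + √(1.4e-06² + 3.24e-10)]/2 = 8.33 × 10^-6 M
pOH = 5.08, so pH = 14.00 − pOH = 8.92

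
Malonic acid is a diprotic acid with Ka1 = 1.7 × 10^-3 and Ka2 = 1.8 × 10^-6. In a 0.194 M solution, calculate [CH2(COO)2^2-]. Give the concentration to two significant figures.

1.8 × 10^-6 M

First ionization gives [H+] ≈ [CH2(COOH)COO-] = 1.73 × 10^-2 M.
Second step: Ka2 = [H+][CH2(COO)2^2-]/[CH2(COOH)COO-] ≈ [CH2(COO)2^2-] (since [H+] ≈ [CH2(COOH)COO-]).
So [CH2(COO)2^2-] ≈ Ka2.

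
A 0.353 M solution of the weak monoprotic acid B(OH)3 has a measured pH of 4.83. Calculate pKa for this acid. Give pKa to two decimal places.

pKa = 9.21

[H+] = 10^(-4.83) = 1.48 × 10^-5 M
At equilibrium [HA] = 0.353 − 1.48 × 10^-5 = 3.53 × 10^-1 M
Ka = [H+][A-]/[HA] = (1.48 × 10^-5)² / 3.53 × 10^-1 = 6.21 × 10^-10
pKa = -log(6.21 × 10^-10) = 9.21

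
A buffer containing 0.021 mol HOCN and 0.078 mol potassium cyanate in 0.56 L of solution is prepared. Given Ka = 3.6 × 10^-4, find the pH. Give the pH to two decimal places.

pH = 4.01

pKa = −log(3.6 × 10^-4) = 3.444
Using pH = pKa + log([base]/[acid]) with [base]/[acid] = 0.078/0.021:
pH = 3.444 + (+0.570) = 4.01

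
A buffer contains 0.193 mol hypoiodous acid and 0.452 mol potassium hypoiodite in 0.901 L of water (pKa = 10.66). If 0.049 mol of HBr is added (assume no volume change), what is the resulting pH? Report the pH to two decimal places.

pH = 10.88

After neutralization: n(HOI) = 0.242 mol, n(OI-) = 0.403 mol.
pH = pKa + log(n_OI-/n_HOI) = 10.66 + log(0.403/0.242) = 10.66 + (+0.221)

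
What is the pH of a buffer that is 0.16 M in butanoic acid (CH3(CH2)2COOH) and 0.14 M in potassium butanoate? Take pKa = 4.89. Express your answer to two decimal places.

Henderson–Hasselbalch: pH = pKa + log([CH3(CH2)2COO-]/[CH3(CH2)2COOH]) = 4.89 + log(0.14/0.16)
pH = 4.89 + (-0.058) = 4.83

pH = 4.83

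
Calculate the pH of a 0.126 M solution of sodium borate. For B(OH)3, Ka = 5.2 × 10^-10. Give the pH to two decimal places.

B(OH)4- is the conjugate base of the weak acid B(OH)3.
Kb = Kw/Ka = 1.0×10^-14 / 5.2 × 10^-10 = 1.92 × 10^-5
Kb = [OH-]²/(0.126 − [OH-]) = 1.92 × 10^-5
Neglecting [OH-] in the denominator: [OH-] = √(1.92 × 10^-5 × 0.126) = 1.56 × 10^-3 M
Check: 1.2% ionized — well under 5%, approximation valid.
pOH = 2.81, so pH = 14.00 − pOH = 11.19

pH = 11.19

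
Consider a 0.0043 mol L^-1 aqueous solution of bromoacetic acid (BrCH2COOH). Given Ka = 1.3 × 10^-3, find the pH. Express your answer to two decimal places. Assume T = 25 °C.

BrCH2COOH ⇌ BrCH2COO- + H+
From the ICE table, Ka = [H+]²/(0.0043 − [H+]) = 1.3 × 10^-3.
[H+] is not negligible relative to C₀; solve [H+]² + 0.0013·[H+] − 5.59e-06 = 0.
[H+] = [−0.0013 + √(0.0013² + 2.24e-05)]/2 = 1.80 × 10^-3 M
pH = −log[H+] = −log(1.80 × 10^-3) = 2.74

pH = 2.74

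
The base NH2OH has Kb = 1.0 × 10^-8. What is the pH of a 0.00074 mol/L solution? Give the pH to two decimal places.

pH = 8.43

NH2OH + H2O ⇌ NH3OH+ + OH-
Kb = x²/(0.00074 − x) = 1.0 × 10^-8
Since Kb ≪ C₀, x ≈ √(Kb·C₀) = 2.72 × 10^-6 M.
pOH = −log(2.72 × 10^-6) = 5.57; pH = 14.00 − 5.57 = 8.43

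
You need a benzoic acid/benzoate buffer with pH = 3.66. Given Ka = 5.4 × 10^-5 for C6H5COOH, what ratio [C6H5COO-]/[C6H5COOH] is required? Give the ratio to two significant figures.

ratio = 0.25

pKa = -log(5.4 × 10^-5) = 4.268
pH = pKa + log(r) ⇒ log(r) = 3.66 − 4.268 = -0.608
r = [C6H5COO-]/[C6H5COOH] = 10^(-0.608) = 0.247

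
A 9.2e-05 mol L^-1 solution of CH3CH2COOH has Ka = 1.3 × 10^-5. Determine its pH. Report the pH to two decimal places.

pH = 4.54

CH3CH2COOH ⇌ CH3CH2COO- + H+
From the ICE table, Ka = x²/(9.2e-05 − x) = 1.3 × 10^-5.
The 5% rule fails; solving x² + Ka·x − Ka·C₀ = 0 exactly:
x = (−Ka + √(Ka² + 4·Ka·C₀))/2 = 2.87 × 10^-5 M
pH = −log(2.87 × 10^-5) = 4.54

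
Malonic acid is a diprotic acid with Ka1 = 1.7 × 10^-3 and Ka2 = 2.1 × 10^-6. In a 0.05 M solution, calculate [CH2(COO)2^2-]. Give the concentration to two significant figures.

First ionization gives [H+] ≈ [CH2(COOH)COO-] = 8.41 × 10^-3 M.
Second step: Ka2 = [H+][CH2(COO)2^2-]/[CH2(COOH)COO-] ≈ [CH2(COO)2^2-] (since [H+] ≈ [CH2(COOH)COO-]).
So [CH2(COO)2^2-] ≈ Ka2.

2.1 × 10^-6 M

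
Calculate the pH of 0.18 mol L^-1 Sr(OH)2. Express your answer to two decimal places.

Sr(OH)2 is a strong base (each formula unit releases 2 OH-); [OH-] = 0.36 M.
pOH = -log(0.36) = 0.44
pH = 14.00 - 0.44 = 13.56

pH = 13.56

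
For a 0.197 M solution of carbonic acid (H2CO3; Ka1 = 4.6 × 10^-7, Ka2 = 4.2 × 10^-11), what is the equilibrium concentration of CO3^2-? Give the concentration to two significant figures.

4.2 × 10^-11 M

First ionization gives [H+] ≈ [HCO3-] = 3.01 × 10^-4 M.
Second step: Ka2 = [H+][CO3^2-]/[HCO3-] ≈ [CO3^2-] (since [H+] ≈ [HCO3-]).
So [CO3^2-] ≈ Ka2.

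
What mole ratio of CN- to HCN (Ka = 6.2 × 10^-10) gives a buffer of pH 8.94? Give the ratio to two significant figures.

ratio = 0.54

pKa = -log(6.2 × 10^-10) = 9.208
pH = pKa + log(r) ⇒ log(r) = 8.94 − 9.208 = -0.268
r = [CN-]/[HCN] = 10^(-0.268) = 0.54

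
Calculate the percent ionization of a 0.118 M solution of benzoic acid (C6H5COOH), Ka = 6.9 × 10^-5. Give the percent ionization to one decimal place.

2.4%

C6H5COOH ⇌ C6H5COO- + H+; let x = [H+] at equilibrium.
x ≈ √(Ka·C₀) = √(6.9 × 10^-5 × 0.118) = 2.85 × 10^-3 M
Fraction ionized = 2.85 × 10^-3 / 0.118 = 0.0242 → 2.4%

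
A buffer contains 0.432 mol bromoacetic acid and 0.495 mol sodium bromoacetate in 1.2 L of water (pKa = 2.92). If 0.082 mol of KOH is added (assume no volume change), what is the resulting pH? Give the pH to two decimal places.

OH- converts BrCH2COOH to BrCH2COO-: BrCH2COOH → 0.35 mol, BrCH2COO- → 0.577 mol.
pH = pKa + log(n_BrCH2COO-/n_BrCH2COOH) = 2.92 + log(0.577/0.35) = 2.92 + (+0.217)

pH = 3.14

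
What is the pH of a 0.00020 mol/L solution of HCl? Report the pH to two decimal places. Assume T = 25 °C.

pH = 3.70

HCl is a strong acid and dissociates completely, so [H+] = 0.00020 M.
pH = -log(0.0002) = 3.70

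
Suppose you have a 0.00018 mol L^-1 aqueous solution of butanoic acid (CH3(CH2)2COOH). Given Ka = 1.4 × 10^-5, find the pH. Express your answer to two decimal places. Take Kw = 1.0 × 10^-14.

CH3(CH2)2COOH ⇌ CH3(CH2)2COO- + H+
Ka = [H+]²/(0.00018 − [H+]) = 1.4 × 10^-5
[H+] is not negligible relative to C₀; solve [H+]² + 1.4e-05·[H+] − 2.52e-09 = 0.
[H+] = (−Ka + √(Ka² + 4·Ka·C₀))/2 = 4.37 × 10^-5 M
pH = −log(4.37 × 10^-5) = 4.36

pH = 4.36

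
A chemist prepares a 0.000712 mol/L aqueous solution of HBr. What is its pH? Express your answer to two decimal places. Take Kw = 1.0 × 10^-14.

pH = 3.15

HBr is a strong acid and dissociates completely, so [H+] = 0.000712 M.
pH = -log(0.000712) = 3.15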